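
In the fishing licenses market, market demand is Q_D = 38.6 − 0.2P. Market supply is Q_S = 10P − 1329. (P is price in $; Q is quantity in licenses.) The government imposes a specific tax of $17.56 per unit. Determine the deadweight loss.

In inverse form: demand P = 193 − 5Q, supply P = 132.9 + 0.1Q.
Competitive equilibrium: 193 − 5Q = 132.9 + 0.1Q → Q* = 11.7843, P* = 134.0784.
With the tax, the buyer price exceeds the seller price by 17.56: (193 − 5Q) − (132.9 + 0.1Q) = 17.56 → Q' = 8.3412.
ΔQ = 11.7843 − 8.3412 = 3.4431; the wedge equals the tax, 17.56.
DWL = ½ × 3.4431 × 17.56 = $30.23.

$30.23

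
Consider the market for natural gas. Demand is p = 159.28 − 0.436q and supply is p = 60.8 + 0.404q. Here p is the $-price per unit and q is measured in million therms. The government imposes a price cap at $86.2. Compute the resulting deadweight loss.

Competitive equilibrium: 159.28 − 0.436q = 60.8 + 0.404q → q* = 117.2381, p* = 108.1642.
At the ceiling p = 86.2, quantity supplied = (86.2 − 60.8)/0.404 = 62.8713.
Willingness to pay at q' = 62.8713: 159.28 − 0.436·62.8713 = 131.8681.
Δq = 117.2381 − 62.8713 = 54.3668; wedge = 131.8681 − 86.2 = 45.6681.
Deadweight loss = ½ × 54.3668 × 45.6681 = $1241.41 million.

$1241.41 million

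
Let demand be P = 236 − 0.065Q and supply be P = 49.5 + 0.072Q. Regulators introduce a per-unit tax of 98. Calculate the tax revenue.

63306.57

Competitive equilibrium: 236 − 0.065Q = 49.5 + 0.072Q → Q* = 1361.3139, P* = 147.5146.
With the tax, the buyer price exceeds the seller price by 98: (236 − 0.065Q) − (49.5 + 0.072Q) = 98 → Q' = 645.9854.
Tax revenue = 98 × 645.9854 = 63306.57.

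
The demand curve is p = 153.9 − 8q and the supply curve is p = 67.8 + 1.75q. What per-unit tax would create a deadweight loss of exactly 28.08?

Competitive equilibrium: 153.9 − 8q = 67.8 + 1.75q → q* = 8.8308, p* = 83.2538.
A tax t gives Δq = t/9.75 and wedge t, so DWL = t²/19.5.
t²/19.5 = 28.08 → t² = 547.56 → t = 23.4.

23.4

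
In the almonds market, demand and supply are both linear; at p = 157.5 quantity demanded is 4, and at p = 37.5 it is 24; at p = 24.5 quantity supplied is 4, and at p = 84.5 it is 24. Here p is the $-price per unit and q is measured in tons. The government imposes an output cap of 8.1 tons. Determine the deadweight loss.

Demand slope = (37.5 − 157.5)/(24 − 4) = −6, so p = 181.5 − 6q.
Supply slope = (84.5 − 24.5)/(24 − 4) = 3, so p = 12.5 + 3q.
Competitive equilibrium: 181.5 − 6q = 12.5 + 3q → q* = 18.7778, p* = 68.8333.
At q = 8.1: demand price = 181.5 − 6·8.1 = 132.9; supply price = 12.5 + 3·8.1 = 36.8.
Δq = 18.7778 − 8.1 = 10.6778; wedge = 132.9 − 36.8 = 96.1.
DWL = ½ × 10.6778 × 96.1 = $513.07.

$513.07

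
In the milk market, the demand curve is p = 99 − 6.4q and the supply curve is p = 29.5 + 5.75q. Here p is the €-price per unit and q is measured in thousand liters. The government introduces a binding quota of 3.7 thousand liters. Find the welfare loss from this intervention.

€24.79 thousand

Competitive equilibrium: 99 − 6.4q = 29.5 + 5.75q → q* = 5.7202, p* = 62.3909.
At q = 3.7: demand price = 99 − 6.4·3.7 = 75.32; supply price = 29.5 + 5.75·3.7 = 50.775.
Δq = 5.7202 − 3.7 = 2.0202; wedge = 75.32 − 50.775 = 24.545.
The triangle = ½ × 2.0202 × 24.545 = €24.79 thousand.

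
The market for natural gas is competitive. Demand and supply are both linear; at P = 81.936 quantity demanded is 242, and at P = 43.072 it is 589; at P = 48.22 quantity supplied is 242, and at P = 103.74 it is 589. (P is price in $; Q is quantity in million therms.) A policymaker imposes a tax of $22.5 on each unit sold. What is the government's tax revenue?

Demand slope = (43.072 − 81.936)/(589 − 242) = −0.112, so P = 109.04 − 0.112Q.
Supply slope = (103.74 − 48.22)/(589 − 242) = 0.16, so P = 9.5 + 0.16Q.
Competitive equilibrium: 109.04 − 0.112Q = 9.5 + 0.16Q → Q* = 365.9559, P* = 68.0529.
With the tax, the buyer price exceeds the seller price by 22.5: (109.04 − 0.112Q) − (9.5 + 0.16Q) = 22.5 → Q' = 283.2353.
Tax revenue = 22.5 × 283.2353 = $6372.79 million.

$6372.79 million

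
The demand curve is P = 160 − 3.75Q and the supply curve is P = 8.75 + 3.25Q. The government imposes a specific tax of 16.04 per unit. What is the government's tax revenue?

Competitive equilibrium: 160 − 3.75Q = 8.75 + 3.25Q → Q* = 21.6071, P* = 78.9732.
With the tax, the buyer price exceeds the seller price by 16.04: (160 − 3.75Q) − (8.75 + 3.25Q) = 16.04 → Q' = 19.3157.
Tax revenue = 16.04 × 19.3157 = 309.82.

309.82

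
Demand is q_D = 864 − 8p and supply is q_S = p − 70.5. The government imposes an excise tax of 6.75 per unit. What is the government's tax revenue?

In inverse form: demand p = 108 − 0.125q, supply p = 70.5 + q.
Competitive equilibrium: 108 − 0.125q = 70.5 + q → q* = 33.3333, p* = 103.8333.
With the tax, the buyer price exceeds the seller price by 6.75: (108 − 0.125q) − (70.5 + q) = 6.75 → q' = 27.3333.
Tax revenue = 6.75 × 27.3333 = 184.50.

184.50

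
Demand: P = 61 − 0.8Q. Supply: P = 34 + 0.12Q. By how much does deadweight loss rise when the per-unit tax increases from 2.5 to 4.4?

Competitive equilibrium: 61 − 0.8Q = 34 + 0.12Q → Q* = 29.3478, P* = 37.5217.
For a per-unit tax t: ΔQ = t/0.92, so DWL = ½·t·(t/0.92) = t²/1.84.
At t = 2.5: DWL = 3.397. At t = 4.4: DWL = 10.522.
Increase = 10.522 − 3.397 = 7.125.

7.125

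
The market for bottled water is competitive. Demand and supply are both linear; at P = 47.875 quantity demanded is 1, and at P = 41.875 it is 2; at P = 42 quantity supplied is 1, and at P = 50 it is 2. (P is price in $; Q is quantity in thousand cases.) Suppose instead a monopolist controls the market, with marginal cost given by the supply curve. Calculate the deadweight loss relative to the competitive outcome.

Demand slope = (41.875 − 47.875)/(2 − 1) = −6, so P = 53.875 − 6Q.
Supply slope = (50 − 42)/(2 − 1) = 8, so P = 34 + 8Q.
Competitive equilibrium: 53.875 − 6Q = 34 + 8Q → Q* = 1.4196, P* = 45.3571.
Marginal revenue: MR = 53.875 − 12Q. Set MR = MC: 53.875 − 12Q = 34 + 8Q → Q_m = 0.9938.
Price P_m = 53.875 − 6·0.9938 = 47.9122; MC(Q_m) = 34 + 8·0.9938 = 41.9504.
Competitive Q* = 1.4196, so ΔQ = 0.4258; wedge = 47.9122 − 41.9504 = 5.9618.
The triangle = ½ × 0.4258 × 5.9618 = $1.27 thousand.

$1.27 thousand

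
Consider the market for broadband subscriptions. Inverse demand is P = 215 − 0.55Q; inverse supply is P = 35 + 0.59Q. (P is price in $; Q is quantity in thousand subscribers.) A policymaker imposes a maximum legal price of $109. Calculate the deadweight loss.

$600.99 thousand

Competitive equilibrium: 215 − 0.55Q = 35 + 0.59Q → Q* = 157.8947, P* = 128.1579.
At the ceiling P = 109, quantity supplied = (109 − 35)/0.59 = 125.4237.
Willingness to pay at Q' = 125.4237: 215 − 0.55·125.4237 = 146.017.
ΔQ = 157.8947 − 125.4237 = 32.471; wedge = 146.017 − 109 = 37.017.
DWL = ½ × 32.471 × 37.017 = $600.99 thousand.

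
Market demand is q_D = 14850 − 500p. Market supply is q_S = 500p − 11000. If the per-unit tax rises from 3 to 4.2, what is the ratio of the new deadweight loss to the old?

In inverse form: demand p = 29.7 − 0.002q, supply p = 22 + 0.002q.
Competitive equilibrium: 29.7 − 0.002q = 22 + 0.002q → q* = 1925, p* = 25.85.
For a per-unit tax t: Δq = t/0.004, so DWL = ½·t·(t/0.004) = t²/0.008.
At t = 3: DWL = 1125. At t = 4.2: DWL = 2205.
Ratio = (4.2/3)² = 1.96.

1.96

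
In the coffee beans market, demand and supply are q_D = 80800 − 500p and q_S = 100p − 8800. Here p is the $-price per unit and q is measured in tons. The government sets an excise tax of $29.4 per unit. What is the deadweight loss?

In inverse form: demand p = 161.6 − 0.002q, supply p = 88 + 0.01q.
Competitive equilibrium: 161.6 − 0.002q = 88 + 0.01q → q* = 6133.3333, p* = 149.3333.
With the tax, the buyer price exceeds the seller price by 29.4: (161.6 − 0.002q) − (88 + 0.01q) = 29.4 → q' = 3683.3333.
Δq = 6133.3333 − 3683.3333 = 2450; the wedge equals the tax, 29.4.
DWL = ½ × 2450 × 29.4 = $36015.

$36015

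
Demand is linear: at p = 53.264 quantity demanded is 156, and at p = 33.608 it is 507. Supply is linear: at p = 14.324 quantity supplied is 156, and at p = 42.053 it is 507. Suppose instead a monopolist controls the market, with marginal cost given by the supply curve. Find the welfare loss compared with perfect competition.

Demand slope = (33.608 − 53.264)/(507 − 156) = −0.056, so p = 62 − 0.056q.
Supply slope = (42.053 − 14.324)/(507 − 156) = 0.079, so p = 2 + 0.079q.
Competitive equilibrium: 62 − 0.056q = 2 + 0.079q → q* = 444.4444, p* = 37.1111.
Marginal revenue: MR = 62 − 0.112q. Set MR = MC: 62 − 0.112q = 2 + 0.079q → q_m = 314.1361.
Price p_m = 62 − 0.056·314.1361 = 44.4084; MC(q_m) = 2 + 0.079·314.1361 = 26.8168.
Competitive q* = 444.4444, so Δq = 130.3083; wedge = 44.4084 − 26.8168 = 17.5916.
Welfare loss = ½ × 130.3083 × 17.5916 = 1146.17.

1146.17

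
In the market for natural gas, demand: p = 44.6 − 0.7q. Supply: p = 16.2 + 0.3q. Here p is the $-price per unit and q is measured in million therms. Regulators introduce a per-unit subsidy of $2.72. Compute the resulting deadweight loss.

$3.70 million

Competitive equilibrium: 44.6 − 0.7q = 16.2 + 0.3q → q* = 28.4, p* = 24.72.
The subsidy lowers effective supply by 2.72: p = 13.48 + 0.3q.
New quantity: 44.6 − 0.7q = 13.48 + 0.3q → q' = 31.12.
Overproduction Δq = 31.12 − 28.4 = 2.72; wedge = subsidy = 2.72.
Welfare loss = ½ × 2.72 × 2.72 = $3.70 million.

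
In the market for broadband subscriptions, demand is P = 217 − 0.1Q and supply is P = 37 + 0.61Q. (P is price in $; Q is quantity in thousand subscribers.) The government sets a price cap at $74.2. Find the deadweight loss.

Competitive equilibrium: 217 − 0.1Q = 37 + 0.61Q → Q* = 253.52113, P* = 191.64789.
At the ceiling P = 74.2, quantity supplied = (74.2 − 37)/0.61 = 60.98361.
Willingness to pay at Q' = 60.98361: 217 − 0.1·60.98361 = 210.90164.
ΔQ = 253.52113 − 60.98361 = 192.53752; wedge = 210.90164 − 74.2 = 136.70164.
The triangle = ½ × 192.53752 × 136.70164 = $13160.10 thousand.

$13160.10 thousand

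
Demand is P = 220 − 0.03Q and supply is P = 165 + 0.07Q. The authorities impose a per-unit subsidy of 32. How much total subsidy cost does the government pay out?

27840

Competitive equilibrium: 220 − 0.03Q = 165 + 0.07Q → Q* = 550, P* = 203.5.
The subsidy lowers effective supply by 32: P = 133 + 0.07Q.
New quantity: 220 − 0.03Q = 133 + 0.07Q → Q' = 870.
Total subsidy cost = 32 × 870 = 27840.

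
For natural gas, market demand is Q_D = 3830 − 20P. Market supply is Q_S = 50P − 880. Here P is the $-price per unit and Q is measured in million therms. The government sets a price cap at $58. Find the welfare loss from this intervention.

In inverse form: demand P = 191.5 − 0.05Q, supply P = 17.6 + 0.02Q.
Competitive equilibrium: 191.5 − 0.05Q = 17.6 + 0.02Q → Q* = 2484.2857, P* = 67.2857.
At the ceiling P = 58, quantity supplied = (58 − 17.6)/0.02 = 2020.
Willingness to pay at Q' = 2020: 191.5 − 0.05·2020 = 90.5.
ΔQ = 2484.2857 − 2020 = 464.2857; wedge = 90.5 − 58 = 32.5.
The triangle = ½ × 464.2857 × 32.5 = $7544.64 million.

$7544.64 million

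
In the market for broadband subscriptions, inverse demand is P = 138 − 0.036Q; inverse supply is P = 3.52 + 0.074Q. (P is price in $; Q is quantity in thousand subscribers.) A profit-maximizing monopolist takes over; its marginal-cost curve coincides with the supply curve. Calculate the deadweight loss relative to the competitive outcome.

Competitive equilibrium: 138 − 0.036Q = 3.52 + 0.074Q → Q* = 1222.54545, P* = 93.98836.
Marginal revenue: MR = 138 − 0.072Q. Set MR = MC: 138 − 0.072Q = 3.52 + 0.074Q → Q_m = 921.09589.
Price P_m = 138 − 0.036·921.09589 = 104.84055; MC(Q_m) = 3.52 + 0.074·921.09589 = 71.6811.
Competitive Q* = 1222.54545, so ΔQ = 301.44956; wedge = 104.84055 − 71.6811 = 33.15945.
The triangle = ½ × 301.44956 × 33.15945 = $4997.95 thousand.

$4997.95 thousand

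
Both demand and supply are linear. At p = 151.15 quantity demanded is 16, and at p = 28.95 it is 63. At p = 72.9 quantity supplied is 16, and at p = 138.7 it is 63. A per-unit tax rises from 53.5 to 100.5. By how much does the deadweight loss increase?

904.75

Demand slope = (28.95 − 151.15)/(63 − 16) = −2.6, so p = 192.75 − 2.6q.
Supply slope = (138.7 − 72.9)/(63 − 16) = 1.4, so p = 50.5 + 1.4q.
Competitive equilibrium: 192.75 − 2.6q = 50.5 + 1.4q → q* = 35.5625, p* = 100.2875.
For a per-unit tax t: Δq = t/4, so DWL = ½·t·(t/4) = t²/8.
At t = 53.5: DWL = 357.781. At t = 100.5: DWL = 1262.531.
Increase = 1262.531 − 357.781 = 904.75.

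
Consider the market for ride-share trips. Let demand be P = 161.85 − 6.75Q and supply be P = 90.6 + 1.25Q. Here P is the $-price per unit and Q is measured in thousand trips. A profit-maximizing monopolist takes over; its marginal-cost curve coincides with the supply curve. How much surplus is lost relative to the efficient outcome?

$66.45 thousand

Competitive equilibrium: 161.85 − 6.75Q = 90.6 + 1.25Q → Q* = 8.9063, P* = 101.7328.
Marginal revenue: MR = 161.85 − 13.5Q. Set MR = MC: 161.85 − 13.5Q = 90.6 + 1.25Q → Q_m = 4.8305.
Price P_m = 161.85 − 6.75·4.8305 = 129.2441; MC(Q_m) = 90.6 + 1.25·4.8305 = 96.6381.
Competitive Q* = 8.9063, so ΔQ = 4.0758; wedge = 129.2441 − 96.6381 = 32.606.
DWL = ½ × 4.0758 × 32.606 = $66.45 thousand.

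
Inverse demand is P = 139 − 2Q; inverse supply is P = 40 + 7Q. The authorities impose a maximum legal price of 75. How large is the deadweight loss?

Competitive equilibrium: 139 − 2Q = 40 + 7Q → Q* = 11, P* = 117.
At the ceiling P = 75, quantity supplied = (75 − 40)/7 = 5.
Willingness to pay at Q' = 5: 139 − 2·5 = 129.
ΔQ = 11 − 5 = 6; wedge = 129 − 75 = 54.
Welfare loss = ½ × 6 × 54 = 162.

162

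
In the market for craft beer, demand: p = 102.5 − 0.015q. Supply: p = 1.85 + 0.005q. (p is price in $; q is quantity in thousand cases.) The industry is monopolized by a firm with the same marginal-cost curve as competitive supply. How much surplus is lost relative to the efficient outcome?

$46517.25 thousand

Competitive equilibrium: 102.5 − 0.015q = 1.85 + 0.005q → q* = 5032.5, p* = 27.0125.
Marginal revenue: MR = 102.5 − 0.03q. Set MR = MC: 102.5 − 0.03q = 1.85 + 0.005q → q_m = 2875.71429.
Price p_m = 102.5 − 0.015·2875.71429 = 59.36429; MC(q_m) = 1.85 + 0.005·2875.71429 = 16.22857.
Competitive q* = 5032.5, so Δq = 2156.78571; wedge = 59.36429 − 16.22857 = 43.13572.
Deadweight loss = ½ × 2156.78571 × 43.13572 = $46517.25 thousand.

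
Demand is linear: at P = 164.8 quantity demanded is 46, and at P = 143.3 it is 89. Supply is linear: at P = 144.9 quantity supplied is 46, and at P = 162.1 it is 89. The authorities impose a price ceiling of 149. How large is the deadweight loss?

63.31

Demand slope = (143.3 − 164.8)/(89 − 46) = −0.5, so P = 187.8 − 0.5Q.
Supply slope = (162.1 − 144.9)/(89 − 46) = 0.4, so P = 126.5 + 0.4Q.
Competitive equilibrium: 187.8 − 0.5Q = 126.5 + 0.4Q → Q* = 68.1111, P* = 153.7444.
At the ceiling P = 149, quantity supplied = (149 − 126.5)/0.4 = 56.25.
Willingness to pay at Q' = 56.25: 187.8 − 0.5·56.25 = 159.675.
ΔQ = 68.1111 − 56.25 = 11.8611; wedge = 159.675 − 149 = 10.675.
Welfare loss = ½ × 11.8611 × 10.675 = 63.31.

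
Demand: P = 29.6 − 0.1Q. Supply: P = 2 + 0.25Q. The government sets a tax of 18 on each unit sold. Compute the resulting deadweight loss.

Competitive equilibrium: 29.6 − 0.1Q = 2 + 0.25Q → Q* = 78.8571, P* = 21.7143.
With the tax, the buyer price exceeds the seller price by 18: (29.6 − 0.1Q) − (2 + 0.25Q) = 18 → Q' = 27.4286.
ΔQ = 78.8571 − 27.4286 = 51.4285; the wedge equals the tax, 18.
The triangle = ½ × 51.4285 × 18 = 462.86.

462.86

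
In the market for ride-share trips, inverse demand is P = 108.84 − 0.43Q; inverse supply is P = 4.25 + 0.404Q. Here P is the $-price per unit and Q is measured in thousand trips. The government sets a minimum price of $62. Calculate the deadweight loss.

$113.22 thousand

Competitive equilibrium: 108.84 − 0.43Q = 4.25 + 0.404Q → Q* = 125.4077, P* = 54.9147.
At the floor P = 62, quantity demanded = (108.84 − 62)/0.43 = 108.9302.
Sellers' marginal cost at Q' = 108.9302: 4.25 + 0.404·108.9302 = 48.2578.
ΔQ = 125.4077 − 108.9302 = 16.4775; wedge = 62 − 48.2578 = 13.7422.
DWL = ½ × 16.4775 × 13.7422 = $113.22 thousand.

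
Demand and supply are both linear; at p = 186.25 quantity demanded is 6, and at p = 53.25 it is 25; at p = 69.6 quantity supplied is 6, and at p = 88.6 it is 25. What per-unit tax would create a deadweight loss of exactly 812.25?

114

Demand slope = (53.25 − 186.25)/(25 − 6) = −7, so p = 228.25 − 7q.
Supply slope = (88.6 − 69.6)/(25 − 6) = 1, so p = 63.6 + q.
Competitive equilibrium: 228.25 − 7q = 63.6 + q → q* = 20.5813, p* = 84.1813.
A tax t gives Δq = t/8 and wedge t, so DWL = t²/16.
t²/16 = 812.25 → t² = 12996 → t = 114.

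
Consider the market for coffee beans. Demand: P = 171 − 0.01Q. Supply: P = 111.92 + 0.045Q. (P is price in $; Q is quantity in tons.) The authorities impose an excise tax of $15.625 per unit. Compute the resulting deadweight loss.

$2219.46

Competitive equilibrium: 171 − 0.01Q = 111.92 + 0.045Q → Q* = 1074.1818, P* = 160.2582.
With the tax, the buyer price exceeds the seller price by 15.625: (171 − 0.01Q) − (111.92 + 0.045Q) = 15.625 → Q' = 790.0909.
ΔQ = 1074.1818 − 790.0909 = 284.0909; the wedge equals the tax, 15.625.
DWL = ½ × 284.0909 × 15.625 = $2219.46.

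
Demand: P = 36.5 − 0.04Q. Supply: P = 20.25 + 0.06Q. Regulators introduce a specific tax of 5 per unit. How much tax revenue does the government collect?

562.50

Competitive equilibrium: 36.5 − 0.04Q = 20.25 + 0.06Q → Q* = 162.5, P* = 30.
With the tax, the buyer price exceeds the seller price by 5: (36.5 − 0.04Q) − (20.25 + 0.06Q) = 5 → Q' = 112.5.
Tax revenue = 5 × 112.5 = 562.50.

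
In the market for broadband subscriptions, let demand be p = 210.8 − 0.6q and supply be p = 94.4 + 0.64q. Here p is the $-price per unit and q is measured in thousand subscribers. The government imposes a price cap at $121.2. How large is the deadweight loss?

$1676.22 thousand

Competitive equilibrium: 210.8 − 0.6q = 94.4 + 0.64q → q* = 93.871, p* = 154.4774.
At the ceiling p = 121.2, quantity supplied = (121.2 − 94.4)/0.64 = 41.875.
Willingness to pay at q' = 41.875: 210.8 − 0.6·41.875 = 185.675.
Δq = 93.871 − 41.875 = 51.996; wedge = 185.675 − 121.2 = 64.475.
DWL = ½ × 51.996 × 64.475 = $1676.22 thousand.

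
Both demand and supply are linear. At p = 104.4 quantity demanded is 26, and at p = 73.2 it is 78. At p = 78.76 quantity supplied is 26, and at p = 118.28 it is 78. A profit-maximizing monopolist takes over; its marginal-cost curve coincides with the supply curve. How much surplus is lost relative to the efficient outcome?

128.20

Demand slope = (73.2 − 104.4)/(78 − 26) = −0.6, so p = 120 − 0.6q.
Supply slope = (118.28 − 78.76)/(78 − 26) = 0.76, so p = 59 + 0.76q.
Competitive equilibrium: 120 − 0.6q = 59 + 0.76q → q* = 44.8529, p* = 93.0882.
Marginal revenue: MR = 120 − 1.2q. Set MR = MC: 120 − 1.2q = 59 + 0.76q → q_m = 31.1224.
Price p_m = 120 − 0.6·31.1224 = 101.3266; MC(q_m) = 59 + 0.76·31.1224 = 82.653.
Competitive q* = 44.8529, so Δq = 13.7305; wedge = 101.3266 − 82.653 = 18.6736.
Deadweight loss = ½ × 13.7305 × 18.6736 = 128.20.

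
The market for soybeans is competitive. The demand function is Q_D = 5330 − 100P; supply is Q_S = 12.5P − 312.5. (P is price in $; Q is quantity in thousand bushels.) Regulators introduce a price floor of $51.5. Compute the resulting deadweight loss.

$813.39 thousand

In inverse form: demand P = 53.3 − 0.01Q, supply P = 25 + 0.08Q.
Competitive equilibrium: 53.3 − 0.01Q = 25 + 0.08Q → Q* = 314.4444, P* = 50.1556.
At the floor P = 51.5, quantity demanded = (53.3 − 51.5)/0.01 = 180.
Sellers' marginal cost at Q' = 180: 25 + 0.08·180 = 39.4.
ΔQ = 314.4444 − 180 = 134.4444; wedge = 51.5 − 39.4 = 12.1.
The triangle = ½ × 134.4444 × 12.1 = $813.39 thousand.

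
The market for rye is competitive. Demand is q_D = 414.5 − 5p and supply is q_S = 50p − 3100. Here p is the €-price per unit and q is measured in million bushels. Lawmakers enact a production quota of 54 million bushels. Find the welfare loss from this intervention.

€184.91 million

In inverse form: demand p = 82.9 − 0.2q, supply p = 62 + 0.02q.
Competitive equilibrium: 82.9 − 0.2q = 62 + 0.02q → q* = 95, p* = 63.9.
At q = 54: demand price = 82.9 − 0.2·54 = 72.1; supply price = 62 + 0.02·54 = 63.08.
Δq = 95 − 54 = 41; wedge = 72.1 − 63.08 = 9.02.
Welfare loss = ½ × 41 × 9.02 = €184.91 million.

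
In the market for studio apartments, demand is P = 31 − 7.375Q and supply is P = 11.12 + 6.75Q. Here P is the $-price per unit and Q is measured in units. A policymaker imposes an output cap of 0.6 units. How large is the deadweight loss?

$4.60

Competitive equilibrium: 31 − 7.375Q = 11.12 + 6.75Q → Q* = 1.4074, P* = 20.6202.
At Q = 0.6: demand price = 31 − 7.375·0.6 = 26.575; supply price = 11.12 + 6.75·0.6 = 15.17.
ΔQ = 1.4074 − 0.6 = 0.8074; wedge = 26.575 − 15.17 = 11.405.
Welfare loss = ½ × 0.8074 × 11.405 = $4.60.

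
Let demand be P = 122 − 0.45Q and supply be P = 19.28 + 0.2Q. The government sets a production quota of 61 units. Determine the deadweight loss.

Competitive equilibrium: 122 − 0.45Q = 19.28 + 0.2Q → Q* = 158.0308, P* = 50.8862.
At Q = 61: demand price = 122 − 0.45·61 = 94.55; supply price = 19.28 + 0.2·61 = 31.48.
ΔQ = 158.0308 − 61 = 97.0308; wedge = 94.55 − 31.48 = 63.07.
DWL = ½ × 97.0308 × 63.07 = 3059.87.

3059.87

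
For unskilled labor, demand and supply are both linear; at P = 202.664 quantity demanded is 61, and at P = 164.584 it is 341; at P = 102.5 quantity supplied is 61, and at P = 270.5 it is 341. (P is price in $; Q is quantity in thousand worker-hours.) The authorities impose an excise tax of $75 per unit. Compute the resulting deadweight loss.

Demand slope = (164.584 − 202.664)/(341 − 61) = −0.136, so P = 210.96 − 0.136Q.
Supply slope = (270.5 − 102.5)/(341 − 61) = 0.6, so P = 65.9 + 0.6Q.
Competitive equilibrium: 210.96 − 0.136Q = 65.9 + 0.6Q → Q* = 197.0924, P* = 184.1554.
With the tax, the buyer price exceeds the seller price by 75: (210.96 − 0.136Q) − (65.9 + 0.6Q) = 75 → Q' = 95.1902.
ΔQ = 197.0924 − 95.1902 = 101.9022; the wedge equals the tax, 75.
The triangle = ½ × 101.9022 × 75 = $3821.33 thousand.

$3821.33 thousand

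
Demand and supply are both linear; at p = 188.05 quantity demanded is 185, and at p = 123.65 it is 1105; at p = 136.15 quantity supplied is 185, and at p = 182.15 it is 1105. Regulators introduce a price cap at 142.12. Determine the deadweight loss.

Demand slope = (123.65 − 188.05)/(1105 − 185) = −0.07, so p = 201 − 0.07q.
Supply slope = (182.15 − 136.15)/(1105 − 185) = 0.05, so p = 126.9 + 0.05q.
Competitive equilibrium: 201 − 0.07q = 126.9 + 0.05q → q* = 617.5, p* = 157.775.
At the ceiling p = 142.12, quantity supplied = (142.12 − 126.9)/0.05 = 304.4.
Willingness to pay at q' = 304.4: 201 − 0.07·304.4 = 179.692.
Δq = 617.5 − 304.4 = 313.1; wedge = 179.692 − 142.12 = 37.572.
Deadweight loss = ½ × 313.1 × 37.572 = 5881.90.

5881.90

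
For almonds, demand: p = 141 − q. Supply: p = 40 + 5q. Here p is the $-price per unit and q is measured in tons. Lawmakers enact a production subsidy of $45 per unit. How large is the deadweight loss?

Competitive equilibrium: 141 − q = 40 + 5q → q* = 16.8333, p* = 124.1667.
The subsidy lowers effective supply by 45: p = 5q − 5.
New quantity: 141 − q = 5q − 5 → q' = 24.3333.
Overproduction Δq = 24.3333 − 16.8333 = 7.5; wedge = subsidy = 45.
DWL = ½ × 7.5 × 45 = $168.75.

$168.75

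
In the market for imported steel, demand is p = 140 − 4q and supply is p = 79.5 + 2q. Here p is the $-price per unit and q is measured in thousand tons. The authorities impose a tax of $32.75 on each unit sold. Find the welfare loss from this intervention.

Competitive equilibrium: 140 − 4q = 79.5 + 2q → q* = 10.0833, p* = 99.6667.
With the tax, the buyer price exceeds the seller price by 32.75: (140 − 4q) − (79.5 + 2q) = 32.75 → q' = 4.625.
Δq = 10.0833 − 4.625 = 5.4583; the wedge equals the tax, 32.75.
Welfare loss = ½ × 5.4583 × 32.75 = $89.38 thousand.

$89.38 thousand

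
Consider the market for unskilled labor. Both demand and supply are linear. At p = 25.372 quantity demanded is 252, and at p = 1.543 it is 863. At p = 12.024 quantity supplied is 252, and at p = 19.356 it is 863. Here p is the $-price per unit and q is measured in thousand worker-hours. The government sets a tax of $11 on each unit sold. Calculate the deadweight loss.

$1186.27 thousand

Demand slope = (1.543 − 25.372)/(863 − 252) = −0.039, so p = 35.2 − 0.039q.
Supply slope = (19.356 − 12.024)/(863 − 252) = 0.012, so p = 9 + 0.012q.
Competitive equilibrium: 35.2 − 0.039q = 9 + 0.012q → q* = 513.7255, p* = 15.1647.
With the tax, the buyer price exceeds the seller price by 11: (35.2 − 0.039q) − (9 + 0.012q) = 11 → q' = 298.0392.
Δq = 513.7255 − 298.0392 = 215.6863; the wedge equals the tax, 11.
Welfare loss = ½ × 215.6863 × 11 = $1186.27 thousand.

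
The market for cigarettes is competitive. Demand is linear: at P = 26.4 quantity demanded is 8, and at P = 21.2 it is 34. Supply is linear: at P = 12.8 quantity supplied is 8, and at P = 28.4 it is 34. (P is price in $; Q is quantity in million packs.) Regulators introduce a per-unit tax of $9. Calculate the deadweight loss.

Demand slope = (21.2 − 26.4)/(34 − 8) = −0.2, so P = 28 − 0.2Q.
Supply slope = (28.4 − 12.8)/(34 − 8) = 0.6, so P = 8 + 0.6Q.
Competitive equilibrium: 28 − 0.2Q = 8 + 0.6Q → Q* = 25, P* = 23.
With the tax, the buyer price exceeds the seller price by 9: (28 − 0.2Q) − (8 + 0.6Q) = 9 → Q' = 13.75.
ΔQ = 25 − 13.75 = 11.25; the wedge equals the tax, 9.
DWL = ½ × 11.25 × 9 = $50.625 million.

$50.625 million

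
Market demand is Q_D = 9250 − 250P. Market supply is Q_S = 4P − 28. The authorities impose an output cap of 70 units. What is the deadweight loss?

In inverse form: demand P = 37 − 0.004Q, supply P = 7 + 0.25Q.
Competitive equilibrium: 37 − 0.004Q = 7 + 0.25Q → Q* = 118.1102, P* = 36.5276.
At Q = 70: demand price = 37 − 0.004·70 = 36.72; supply price = 7 + 0.25·70 = 24.5.
ΔQ = 118.1102 − 70 = 48.1102; wedge = 36.72 − 24.5 = 12.22.
The triangle = ½ × 48.1102 × 12.22 = 293.95.

293.95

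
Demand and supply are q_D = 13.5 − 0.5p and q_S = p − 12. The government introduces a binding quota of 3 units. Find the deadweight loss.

In inverse form: demand p = 27 − 2q, supply p = 12 + q.
Competitive equilibrium: 27 − 2q = 12 + q → q* = 5, p* = 17.
At q = 3: demand price = 27 − 2·3 = 21; supply price = 12 + 1·3 = 15.
Δq = 5 − 3 = 2; wedge = 21 − 15 = 6.
DWL = ½ × 2 × 6 = 6.

6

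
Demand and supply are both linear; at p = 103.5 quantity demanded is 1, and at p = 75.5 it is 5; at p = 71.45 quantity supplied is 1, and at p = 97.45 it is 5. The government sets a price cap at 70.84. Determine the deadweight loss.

Demand slope = (75.5 − 103.5)/(5 − 1) = −7, so p = 110.5 − 7q.
Supply slope = (97.45 − 71.45)/(5 − 1) = 6.5, so p = 64.95 + 6.5q.
Competitive equilibrium: 110.5 − 7q = 64.95 + 6.5q → q* = 3.3741, p* = 86.8815.
At the ceiling p = 70.84, quantity supplied = (70.84 − 64.95)/6.5 = 0.9062.
Willingness to pay at q' = 0.9062: 110.5 − 7·0.9062 = 104.1566.
Δq = 3.3741 − 0.9062 = 2.4679; wedge = 104.1566 − 70.84 = 33.3166.
Deadweight loss = ½ × 2.4679 × 33.3166 = 41.11.

41.11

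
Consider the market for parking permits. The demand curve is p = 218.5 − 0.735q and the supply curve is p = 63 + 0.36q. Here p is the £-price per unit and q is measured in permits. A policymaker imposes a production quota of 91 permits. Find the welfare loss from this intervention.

£1424.56

Competitive equilibrium: 218.5 − 0.735q = 63 + 0.36q → q* = 142.0091, p* = 114.1233.
At q = 91: demand price = 218.5 − 0.735·91 = 151.615; supply price = 63 + 0.36·91 = 95.76.
Δq = 142.0091 − 91 = 51.0091; wedge = 151.615 − 95.76 = 55.855.
DWL = ½ × 51.0091 × 55.855 = £1424.56.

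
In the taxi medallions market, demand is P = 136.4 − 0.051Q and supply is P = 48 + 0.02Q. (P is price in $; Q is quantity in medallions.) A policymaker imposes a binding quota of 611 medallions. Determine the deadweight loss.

Competitive equilibrium: 136.4 − 0.051Q = 48 + 0.02Q → Q* = 1245.0704, P* = 72.9014.
At Q = 611: demand price = 136.4 − 0.051·611 = 105.239; supply price = 48 + 0.02·611 = 60.22.
ΔQ = 1245.0704 − 611 = 634.0704; wedge = 105.239 − 60.22 = 45.019.
Deadweight loss = ½ × 634.0704 × 45.019 = $14272.61.

$14272.61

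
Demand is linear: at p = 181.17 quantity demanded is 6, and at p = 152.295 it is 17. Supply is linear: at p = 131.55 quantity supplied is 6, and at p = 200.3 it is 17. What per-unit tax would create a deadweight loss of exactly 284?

71

Demand slope = (152.295 − 181.17)/(17 − 6) = −2.625, so p = 196.92 − 2.625q.
Supply slope = (200.3 − 131.55)/(17 − 6) = 6.25, so p = 94.05 + 6.25q.
Competitive equilibrium: 196.92 − 2.625q = 94.05 + 6.25q → q* = 11.591, p* = 166.4937.
A tax t gives Δq = t/8.875 and wedge t, so DWL = t²/17.75.
t²/17.75 = 284 → t² = 5041 → t = 71.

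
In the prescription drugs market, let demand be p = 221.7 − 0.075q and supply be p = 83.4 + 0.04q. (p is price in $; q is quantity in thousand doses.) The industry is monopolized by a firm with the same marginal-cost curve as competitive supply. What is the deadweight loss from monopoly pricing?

$12957.82 thousand

Competitive equilibrium: 221.7 − 0.075q = 83.4 + 0.04q → q* = 1202.6087, p* = 131.5043.
Marginal revenue: MR = 221.7 − 0.15q. Set MR = MC: 221.7 − 0.15q = 83.4 + 0.04q → q_m = 727.8947.
Price p_m = 221.7 − 0.075·727.8947 = 167.1079; MC(q_m) = 83.4 + 0.04·727.8947 = 112.5158.
Competitive q* = 1202.6087, so Δq = 474.714; wedge = 167.1079 − 112.5158 = 54.5921.
DWL = ½ × 474.714 × 54.5921 = $12957.82 thousand.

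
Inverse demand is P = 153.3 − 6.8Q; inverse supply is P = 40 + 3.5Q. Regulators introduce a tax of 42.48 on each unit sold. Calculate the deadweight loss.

87.60

Competitive equilibrium: 153.3 − 6.8Q = 40 + 3.5Q → Q* = 11, P* = 78.5.
With the tax, the buyer price exceeds the seller price by 42.48: (153.3 − 6.8Q) − (40 + 3.5Q) = 42.48 → Q' = 6.8757.
ΔQ = 11 − 6.8757 = 4.1243; the wedge equals the tax, 42.48.
Deadweight loss = ½ × 4.1243 × 42.48 = 87.60.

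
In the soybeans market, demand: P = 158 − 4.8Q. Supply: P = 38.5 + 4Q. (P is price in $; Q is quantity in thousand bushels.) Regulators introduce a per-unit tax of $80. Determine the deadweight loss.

$363.64 thousand

Competitive equilibrium: 158 − 4.8Q = 38.5 + 4Q → Q* = 13.5795, P* = 92.8182.
With the tax, the buyer price exceeds the seller price by 80: (158 − 4.8Q) − (38.5 + 4Q) = 80 → Q' = 4.4886.
ΔQ = 13.5795 − 4.4886 = 9.0909; the wedge equals the tax, 80.
Deadweight loss = ½ × 9.0909 × 80 = $363.64 thousand.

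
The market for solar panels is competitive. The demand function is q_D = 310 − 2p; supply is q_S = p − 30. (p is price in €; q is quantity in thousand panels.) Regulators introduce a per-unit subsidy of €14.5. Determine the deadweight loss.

€70.08 thousand

In inverse form: demand p = 155 − 0.5q, supply p = 30 + q.
Competitive equilibrium: 155 − 0.5q = 30 + q → q* = 83.3333, p* = 113.3333.
The subsidy lowers effective supply by 14.5: p = 15.5 + q.
New quantity: 155 − 0.5q = 15.5 + q → q' = 93.
Overproduction Δq = 93 − 83.3333 = 9.6667; wedge = subsidy = 14.5.
Deadweight loss = ½ × 9.6667 × 14.5 = €70.08 thousand.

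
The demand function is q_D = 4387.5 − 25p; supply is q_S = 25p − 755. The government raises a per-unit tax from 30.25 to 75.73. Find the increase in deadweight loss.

30124.815

In inverse form: demand p = 175.5 − 0.04q, supply p = 30.2 + 0.04q.
Competitive equilibrium: 175.5 − 0.04q = 30.2 + 0.04q → q* = 1816.25, p* = 102.85.
For a per-unit tax t: Δq = t/0.08, so DWL = ½·t·(t/0.08) = t²/0.16.
At t = 30.25: DWL = 5719.141. At t = 75.73: DWL = 35843.956.
Increase = 35843.956 − 5719.141 = 30124.815.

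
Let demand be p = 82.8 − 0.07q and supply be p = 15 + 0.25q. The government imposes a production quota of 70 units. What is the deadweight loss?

3220.56

Competitive equilibrium: 82.8 − 0.07q = 15 + 0.25q → q* = 211.875, p* = 67.9688.
At q = 70: demand price = 82.8 − 0.07·70 = 77.9; supply price = 15 + 0.25·70 = 32.5.
Δq = 211.875 − 70 = 141.875; wedge = 77.9 − 32.5 = 45.4.
Deadweight loss = ½ × 141.875 × 45.4 = 3220.56.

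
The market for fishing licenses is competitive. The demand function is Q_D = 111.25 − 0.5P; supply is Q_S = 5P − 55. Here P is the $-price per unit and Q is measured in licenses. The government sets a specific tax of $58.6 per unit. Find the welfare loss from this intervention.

In inverse form: demand P = 222.5 − 2Q, supply P = 11 + 0.2Q.
Competitive equilibrium: 222.5 − 2Q = 11 + 0.2Q → Q* = 96.1364, P* = 30.2273.
With the tax, the buyer price exceeds the seller price by 58.6: (222.5 − 2Q) − (11 + 0.2Q) = 58.6 → Q' = 69.5.
ΔQ = 96.1364 − 69.5 = 26.6364; the wedge equals the tax, 58.6.
Deadweight loss = ½ × 26.6364 × 58.6 = $780.45.

$780.45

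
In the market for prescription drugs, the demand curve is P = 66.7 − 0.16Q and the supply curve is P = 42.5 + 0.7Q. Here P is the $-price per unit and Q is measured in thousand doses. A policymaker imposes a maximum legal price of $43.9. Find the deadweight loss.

$293.81 thousand

Competitive equilibrium: 66.7 − 0.16Q = 42.5 + 0.7Q → Q* = 28.1395, P* = 62.1977.
At the ceiling P = 43.9, quantity supplied = (43.9 − 42.5)/0.7 = 2.
Willingness to pay at Q' = 2: 66.7 − 0.16·2 = 66.38.
ΔQ = 28.1395 − 2 = 26.1395; wedge = 66.38 − 43.9 = 22.48.
DWL = ½ × 26.1395 × 22.48 = $293.81 thousand.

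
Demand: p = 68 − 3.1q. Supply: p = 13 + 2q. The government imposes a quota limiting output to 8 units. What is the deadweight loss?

19.77

Competitive equilibrium: 68 − 3.1q = 13 + 2q → q* = 10.7843, p* = 34.5686.
At q = 8: demand price = 68 − 3.1·8 = 43.2; supply price = 13 + 2·8 = 29.
Δq = 10.7843 − 8 = 2.7843; wedge = 43.2 − 29 = 14.2.
DWL = ½ × 2.7843 × 14.2 = 19.77.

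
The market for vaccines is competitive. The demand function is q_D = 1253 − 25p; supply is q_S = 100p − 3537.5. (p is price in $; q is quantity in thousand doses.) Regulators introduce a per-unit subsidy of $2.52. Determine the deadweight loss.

$63.504 thousand

In inverse form: demand p = 50.12 − 0.04q, supply p = 35.375 + 0.01q.
Competitive equilibrium: 50.12 − 0.04q = 35.375 + 0.01q → q* = 294.9, p* = 38.324.
The subsidy lowers effective supply by 2.52: p = 32.855 + 0.01q.
New quantity: 50.12 − 0.04q = 32.855 + 0.01q → q' = 345.3.
Overproduction Δq = 345.3 − 294.9 = 50.4; wedge = subsidy = 2.52.
The triangle = ½ × 50.4 × 2.52 = $63.504 thousand.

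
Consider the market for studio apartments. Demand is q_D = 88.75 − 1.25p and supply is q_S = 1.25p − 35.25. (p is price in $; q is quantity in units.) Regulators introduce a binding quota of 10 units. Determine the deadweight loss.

$224.45

In inverse form: demand p = 71 − 0.8q, supply p = 28.2 + 0.8q.
Competitive equilibrium: 71 − 0.8q = 28.2 + 0.8q → q* = 26.75, p* = 49.6.
At q = 10: demand price = 71 − 0.8·10 = 63; supply price = 28.2 + 0.8·10 = 36.2.
Δq = 26.75 − 10 = 16.75; wedge = 63 − 36.2 = 26.8.
The triangle = ½ × 16.75 × 26.8 = $224.45.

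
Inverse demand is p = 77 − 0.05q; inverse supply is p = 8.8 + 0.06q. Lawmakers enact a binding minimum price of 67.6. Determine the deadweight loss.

10264.32

Competitive equilibrium: 77 − 0.05q = 8.8 + 0.06q → q* = 620, p* = 46.
At the floor p = 67.6, quantity demanded = (77 − 67.6)/0.05 = 188.
Sellers' marginal cost at q' = 188: 8.8 + 0.06·188 = 20.08.
Δq = 620 − 188 = 432; wedge = 67.6 − 20.08 = 47.52.
DWL = ½ × 432 × 47.52 = 10264.32.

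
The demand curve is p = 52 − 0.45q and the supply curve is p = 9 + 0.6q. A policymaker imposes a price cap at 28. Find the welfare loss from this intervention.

Competitive equilibrium: 52 − 0.45q = 9 + 0.6q → q* = 40.9524, p* = 33.5714.
At the ceiling p = 28, quantity supplied = (28 − 9)/0.6 = 31.6667.
Willingness to pay at q' = 31.6667: 52 − 0.45·31.6667 = 37.75.
Δq = 40.9524 − 31.6667 = 9.2857; wedge = 37.75 − 28 = 9.75.
DWL = ½ × 9.2857 × 9.75 = 45.27.

45.27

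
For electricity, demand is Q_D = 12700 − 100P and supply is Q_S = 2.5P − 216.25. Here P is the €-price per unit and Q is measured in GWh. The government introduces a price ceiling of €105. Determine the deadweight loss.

In inverse form: demand P = 127 − 0.01Q, supply P = 86.5 + 0.4Q.
Competitive equilibrium: 127 − 0.01Q = 86.5 + 0.4Q → Q* = 98.7805, P* = 126.0122.
At the ceiling P = 105, quantity supplied = (105 − 86.5)/0.4 = 46.25.
Willingness to pay at Q' = 46.25: 127 − 0.01·46.25 = 126.5375.
ΔQ = 98.7805 − 46.25 = 52.5305; wedge = 126.5375 − 105 = 21.5375.
Deadweight loss = ½ × 52.5305 × 21.5375 = €565.69.

€565.69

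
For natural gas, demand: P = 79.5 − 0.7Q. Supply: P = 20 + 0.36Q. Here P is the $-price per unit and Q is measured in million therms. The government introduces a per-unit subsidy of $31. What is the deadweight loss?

$453.30 million

Competitive equilibrium: 79.5 − 0.7Q = 20 + 0.36Q → Q* = 56.1321, P* = 40.2075.
The subsidy lowers effective supply by 31: P = 0.36Q − 11.
New quantity: 79.5 − 0.7Q = 0.36Q − 11 → Q' = 85.3774.
Overproduction ΔQ = 85.3774 − 56.1321 = 29.2453; wedge = subsidy = 31.
Welfare loss = ½ × 29.2453 × 31 = $453.30 million.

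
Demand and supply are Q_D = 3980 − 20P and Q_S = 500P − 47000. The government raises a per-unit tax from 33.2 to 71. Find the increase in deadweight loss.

In inverse form: demand P = 199 − 0.05Q, supply P = 94 + 0.002Q.
Competitive equilibrium: 199 − 0.05Q = 94 + 0.002Q → Q* = 2019.2308, P* = 98.0385.
For a per-unit tax t: ΔQ = t/0.052, so DWL = ½·t·(t/0.052) = t²/0.104.
At t = 33.2: DWL = 10598.462. At t = 71: DWL = 48471.154.
Increase = 48471.154 − 10598.462 = 37872.69.

37872.69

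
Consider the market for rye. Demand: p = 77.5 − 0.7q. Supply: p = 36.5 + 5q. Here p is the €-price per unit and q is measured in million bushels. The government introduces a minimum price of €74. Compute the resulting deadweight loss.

€13.71 million

Competitive equilibrium: 77.5 − 0.7q = 36.5 + 5q → q* = 7.193, p* = 72.4649.
At the floor p = 74, quantity demanded = (77.5 − 74)/0.7 = 5.
Sellers' marginal cost at q' = 5: 36.5 + 5·5 = 61.5.
Δq = 7.193 − 5 = 2.193; wedge = 74 − 61.5 = 12.5.
Deadweight loss = ½ × 2.193 × 12.5 = €13.71 million.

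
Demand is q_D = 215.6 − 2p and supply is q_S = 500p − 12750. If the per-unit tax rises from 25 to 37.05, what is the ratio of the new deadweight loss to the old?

2.196

In inverse form: demand p = 107.8 − 0.5q, supply p = 25.5 + 0.002q.
Competitive equilibrium: 107.8 − 0.5q = 25.5 + 0.002q → q* = 163.9442, p* = 25.8279.
For a per-unit tax t: Δq = t/0.502, so DWL = ½·t·(t/0.502) = t²/1.004.
At t = 25: DWL = 622.510. At t = 37.05: DWL = 1367.234.
Ratio = (37.05/25)² = 2.196.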